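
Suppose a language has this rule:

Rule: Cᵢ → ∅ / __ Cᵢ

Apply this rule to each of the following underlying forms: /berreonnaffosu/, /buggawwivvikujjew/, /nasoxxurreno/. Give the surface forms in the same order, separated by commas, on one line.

bereonafosu, bugawivikujew, nasoxureno

/berreonnaffosu/: /rr/ is a geminate; the first /r/ deletes. /nn/ is a geminate; the first /n/ deletes. /ff/ is a geminate; the first /f/ deletes. → [bereonafosu].
/buggawwivvikujjew/: /gg/ is a geminate; the first /g/ deletes. /ww/ is a geminate; the first /w/ deletes. /vv/ is a geminate; the first /v/ deletes. /jj/ is a geminate; the first /j/ deletes. → [bugawivikujew].
/nasoxxurreno/: /xx/ is a geminate; the first /x/ deletes. /rr/ is a geminate; the first /r/ deletes. → [nasoxureno].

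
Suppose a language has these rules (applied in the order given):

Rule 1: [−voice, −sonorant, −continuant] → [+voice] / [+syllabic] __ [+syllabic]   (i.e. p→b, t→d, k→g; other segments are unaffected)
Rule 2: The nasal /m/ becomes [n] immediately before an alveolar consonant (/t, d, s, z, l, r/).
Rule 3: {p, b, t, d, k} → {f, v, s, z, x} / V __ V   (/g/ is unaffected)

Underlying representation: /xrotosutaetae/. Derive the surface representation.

xrozosuzaezae

Rule 1 (intervocalic voicing): /t/ is a voiceless stop between vowels /o/ and /o/, so it voices to [d]. /t/ is a voiceless stop between vowels /u/ and /a/, so it voices to [d]. /t/ is a voiceless stop between vowels /e/ and /a/, so it voices to [d]. /xrotosutaetae/ → xrodosudaedae.
Rule 2 (nasal place assimilation): no segment meets the environment; /xrodosudaedae/ is unchanged.
Rule 3 (intervocalic spirantization): /d/ is a stop between vowels /o/ and /o/, so it spirantizes to the fricative [z]. /d/ is a stop between vowels /u/ and /a/, so it spirantizes to the fricative [z]. /d/ is a stop between vowels /e/ and /a/, so it spirantizes to the fricative [z]. /xrodosudaedae/ → xrozosuzaezae.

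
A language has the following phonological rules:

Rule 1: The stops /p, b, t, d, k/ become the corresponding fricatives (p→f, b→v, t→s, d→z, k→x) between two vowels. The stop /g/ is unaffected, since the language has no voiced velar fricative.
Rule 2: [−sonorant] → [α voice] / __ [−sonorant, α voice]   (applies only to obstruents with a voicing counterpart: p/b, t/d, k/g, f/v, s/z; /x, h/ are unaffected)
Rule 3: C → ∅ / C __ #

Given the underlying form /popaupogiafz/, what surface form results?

pofaufogiav

Rule 1 (intervocalic spirantization): /p/ is a stop between vowels /o/ and /a/, so it spirantizes to the fricative [f]. /p/ is a stop between vowels /u/ and /o/, so it spirantizes to the fricative [f]. /popaupogiafz/ → pofaufogiafz.
Rule 2 (regressive voicing assimilation): /f/ precedes the voiced obstruent /z/, so it voices to [v] by assimilation. /pofaufogiafz/ → pofaufogiavz.
Rule 3 (final cluster simplification): /z/ is the second consonant of a word-final cluster /vz/, so it deletes. /pofaufogiavz/ → pofaufogiav.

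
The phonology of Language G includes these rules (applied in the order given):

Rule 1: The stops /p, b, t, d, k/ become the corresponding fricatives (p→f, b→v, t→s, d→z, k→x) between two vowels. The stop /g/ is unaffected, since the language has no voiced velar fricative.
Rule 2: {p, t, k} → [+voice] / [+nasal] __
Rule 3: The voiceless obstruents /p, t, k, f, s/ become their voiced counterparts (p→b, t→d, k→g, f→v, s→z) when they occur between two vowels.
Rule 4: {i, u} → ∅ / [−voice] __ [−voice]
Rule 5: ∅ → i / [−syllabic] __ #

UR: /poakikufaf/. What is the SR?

Rule 1 (intervocalic spirantization): /k/ is a stop between vowels /a/ and /i/, so it spirantizes to the fricative [x]. /k/ is a stop between vowels /i/ and /u/, so it spirantizes to the fricative [x]. /poakikufaf/ → poaxixufaf.
Rule 2 (post-nasal voicing): no segment meets the environment; /poaxixufaf/ is unchanged.
Rule 3 (intervocalic voicing): /f/ is a voiceless obstruent between vowels /u/ and /a/, so it voices to [v]. /poaxixufaf/ → poaxixuvaf.
Rule 4 (high vowel syncope): /i/ is a high vowel flanked by voiceless consonants /x/ and /x/, so it deletes. /poaxixuvaf/ → poaxxuvaf.
Rule 5 (final i-epenthesis): the form ends in the consonant /f/, so [i] is inserted word-finally. /poaxxuvaf/ → poaxxuvafi.

poaxxuvafi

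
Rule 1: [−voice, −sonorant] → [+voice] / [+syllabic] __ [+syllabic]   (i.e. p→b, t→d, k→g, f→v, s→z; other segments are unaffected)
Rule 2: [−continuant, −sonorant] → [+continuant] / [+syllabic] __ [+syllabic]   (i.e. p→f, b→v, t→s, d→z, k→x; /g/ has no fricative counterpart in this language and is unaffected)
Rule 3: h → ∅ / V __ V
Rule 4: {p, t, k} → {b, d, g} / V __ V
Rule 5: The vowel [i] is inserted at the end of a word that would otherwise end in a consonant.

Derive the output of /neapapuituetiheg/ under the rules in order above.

Rule 1 (intervocalic voicing): /p/ is a voiceless obstruent between vowels /a/ and /a/, so it voices to [b]. /p/ is a voiceless obstruent between vowels /a/ and /u/, so it voices to [b]. /t/ is a voiceless obstruent between vowels /i/ and /u/, so it voices to [d]. /t/ is a voiceless obstruent between vowels /e/ and /i/, so it voices to [d]. /neapapuituetiheg/ → neababuiduediheg.
Rule 2 (intervocalic spirantization): /b/ is a stop between vowels /a/ and /a/, so it spirantizes to the fricative [v]. /b/ is a stop between vowels /a/ and /u/, so it spirantizes to the fricative [v]. /d/ is a stop between vowels /i/ and /u/, so it spirantizes to the fricative [z]. /d/ is a stop between vowels /e/ and /i/, so it spirantizes to the fricative [z]. /neababuiduediheg/ → neavavuizueziheg.
Rule 3 (intervocalic h-deletion): /h/ occurs between vowels /i/ and /e/, so it deletes. /neavavuizueziheg/ → neavavuizuezieg.
Rule 4 (intervocalic voicing): no segment meets the environment; /neavavuizuezieg/ is unchanged.
Rule 5 (final i-epenthesis): the form ends in the consonant /g/, so [i] is inserted word-finally. /neavavuizuezieg/ → neavavuizueziegi.

neavavuizueziegi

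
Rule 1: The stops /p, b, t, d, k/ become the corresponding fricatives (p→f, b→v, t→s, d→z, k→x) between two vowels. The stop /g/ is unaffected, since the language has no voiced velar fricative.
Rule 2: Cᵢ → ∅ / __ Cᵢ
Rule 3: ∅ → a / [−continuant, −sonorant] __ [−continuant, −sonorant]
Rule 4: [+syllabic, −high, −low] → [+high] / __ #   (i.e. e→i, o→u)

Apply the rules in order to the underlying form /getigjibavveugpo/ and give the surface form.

gesigjivaveugapu

Rule 1 (intervocalic spirantization): /t/ is a stop between vowels /e/ and /i/, so it spirantizes to the fricative [s]. /b/ is a stop between vowels /i/ and /a/, so it spirantizes to the fricative [v]. /getigjibavveugpo/ → gesigjivavveugpo.
Rule 2 (degemination): /vv/ is a geminate; the first /v/ deletes. /gesigjivavveugpo/ → gesigjivaveugpo.
Rule 3 (stop-cluster a-epenthesis): /g/ and /p/ form a stop–stop cluster, so [a] is inserted between them. /gesigjivaveugpo/ → gesigjivaveugapo.
Rule 4 (final vowel raising): /o/ is a mid vowel in word-final position, so it raises to [u]. /gesigjivaveugapo/ → gesigjivaveugapu.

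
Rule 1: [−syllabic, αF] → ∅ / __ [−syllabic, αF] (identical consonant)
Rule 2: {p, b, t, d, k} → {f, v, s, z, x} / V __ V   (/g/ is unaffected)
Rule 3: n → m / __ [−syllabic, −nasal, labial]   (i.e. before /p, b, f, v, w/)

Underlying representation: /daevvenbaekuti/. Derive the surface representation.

Rule 1 (degemination): /vv/ is a geminate; the first /v/ deletes. /daevvenbaekuti/ → daevenbaekuti.
Rule 2 (intervocalic spirantization): /k/ is a stop between vowels /e/ and /u/, so it spirantizes to the fricative [x]. /t/ is a stop between vowels /u/ and /i/, so it spirantizes to the fricative [s]. /daevenbaekuti/ → daevenbaexusi.
Rule 3 (nasal place assimilation): /n/ precedes the labial consonant /b/, so it assimilates in place to [m]. /daevenbaexusi/ → daevembaexusi.

daevembaexusi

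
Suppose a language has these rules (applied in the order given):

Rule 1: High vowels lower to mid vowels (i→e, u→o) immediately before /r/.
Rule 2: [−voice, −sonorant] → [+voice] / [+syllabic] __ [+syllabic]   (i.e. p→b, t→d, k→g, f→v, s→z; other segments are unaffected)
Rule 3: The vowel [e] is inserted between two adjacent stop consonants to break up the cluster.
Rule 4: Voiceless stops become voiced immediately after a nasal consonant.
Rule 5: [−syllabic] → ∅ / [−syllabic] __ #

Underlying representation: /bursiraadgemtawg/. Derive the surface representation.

Rule 1 (pre-rhotic lowering): /u/ is a high vowel immediately before /r/, so it lowers to [o]. /i/ is a high vowel immediately before /r/, so it lowers to [e]. /bursiraadgemtawg/ → borseraadgemtawg.
Rule 2 (intervocalic voicing): no segment meets the environment; /borseraadgemtawg/ is unchanged.
Rule 3 (stop-cluster e-epenthesis): /d/ and /g/ form a stop–stop cluster, so [e] is inserted between them. /borseraadgemtawg/ → borseraadegemtawg.
Rule 4 (post-nasal voicing): /t/ is a voiceless stop immediately after the nasal /m/, so it voices to [d]. /borseraadegemtawg/ → borseraadegemdawg.
Rule 5 (final cluster simplification): /g/ is the second consonant of a word-final cluster /wg/, so it deletes. /borseraadegemdawg/ → borseraadegemdaw.

borseraadegemdaw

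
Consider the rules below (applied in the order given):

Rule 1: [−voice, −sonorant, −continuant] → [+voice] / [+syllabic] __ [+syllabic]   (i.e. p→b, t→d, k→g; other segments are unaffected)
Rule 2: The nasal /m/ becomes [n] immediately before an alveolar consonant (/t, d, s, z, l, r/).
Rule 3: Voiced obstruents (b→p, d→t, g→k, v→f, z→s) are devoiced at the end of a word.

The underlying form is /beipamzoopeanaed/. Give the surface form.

Rule 1 (intervocalic voicing): /p/ is a voiceless stop between vowels /i/ and /a/, so it voices to [b]. /p/ is a voiceless stop between vowels /o/ and /e/, so it voices to [b]. /beipamzoopeanaed/ → beibamzoobeanaed.
Rule 2 (nasal place assimilation): /m/ precedes the alveolar consonant /z/, so it assimilates in place to [n]. /beibamzoobeanaed/ → beibanzoobeanaed.
Rule 3 (final devoicing): /d/ is a voiced obstruent in word-final position, so it devoices to [t]. /beibanzoobeanaed/ → beibanzoobeanaet.

beibanzoobeanaet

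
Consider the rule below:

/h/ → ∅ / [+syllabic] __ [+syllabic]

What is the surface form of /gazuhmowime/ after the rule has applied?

gazuhmowime

No segment of /gazuhmowime/ meets the structural description of the rule, so the form surfaces unchanged.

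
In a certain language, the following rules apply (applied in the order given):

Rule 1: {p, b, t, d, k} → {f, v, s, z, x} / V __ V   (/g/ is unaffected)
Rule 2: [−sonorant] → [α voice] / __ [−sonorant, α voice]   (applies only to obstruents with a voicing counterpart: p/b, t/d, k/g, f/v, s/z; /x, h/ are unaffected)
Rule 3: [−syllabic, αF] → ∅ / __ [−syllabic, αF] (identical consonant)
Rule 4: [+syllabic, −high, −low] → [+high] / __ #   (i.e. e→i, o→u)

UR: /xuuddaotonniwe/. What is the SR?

xuudaosoniwi

Rule 1 (intervocalic spirantization): /t/ is a stop between vowels /o/ and /o/, so it spirantizes to the fricative [s]. /xuuddaotonniwe/ → xuuddaosonniwe.
Rule 2 (regressive voicing assimilation): no segment meets the environment; /xuuddaosonniwe/ is unchanged.
Rule 3 (degemination): /dd/ is a geminate; the first /d/ deletes. /nn/ is a geminate; the first /n/ deletes. /xuuddaosonniwe/ → xuudaosoniwe.
Rule 4 (final vowel raising): /e/ is a mid vowel in word-final position, so it raises to [i]. /xuudaosoniwe/ → xuudaosoniwi.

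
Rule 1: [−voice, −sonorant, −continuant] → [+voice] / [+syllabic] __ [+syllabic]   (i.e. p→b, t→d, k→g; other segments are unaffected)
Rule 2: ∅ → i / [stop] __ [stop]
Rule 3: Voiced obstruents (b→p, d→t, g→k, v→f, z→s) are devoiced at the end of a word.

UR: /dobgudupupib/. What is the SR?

dobigudububip

Rule 1 (intervocalic voicing): /p/ is a voiceless stop between vowels /u/ and /u/, so it voices to [b]. /p/ is a voiceless stop between vowels /u/ and /i/, so it voices to [b]. /dobgudupupib/ → dobgudububib.
Rule 2 (stop-cluster i-epenthesis): /b/ and /g/ form a stop–stop cluster, so [i] is inserted between them. /dobgudububib/ → dobigudububib.
Rule 3 (final devoicing): /b/ is a voiced obstruent in word-final position, so it devoices to [p]. /dobigudububib/ → dobigudububip.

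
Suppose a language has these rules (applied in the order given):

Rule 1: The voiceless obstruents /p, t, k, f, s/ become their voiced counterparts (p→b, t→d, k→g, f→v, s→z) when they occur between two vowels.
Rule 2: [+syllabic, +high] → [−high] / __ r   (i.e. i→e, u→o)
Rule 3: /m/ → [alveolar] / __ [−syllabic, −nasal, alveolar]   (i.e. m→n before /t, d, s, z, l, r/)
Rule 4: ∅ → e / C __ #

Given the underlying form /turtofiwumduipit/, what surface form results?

tortoviwunduibite

Rule 1 (intervocalic voicing): /f/ is a voiceless obstruent between vowels /o/ and /i/, so it voices to [v]. /p/ is a voiceless obstruent between vowels /i/ and /i/, so it voices to [b]. /turtofiwumduipit/ → turtoviwumduibit.
Rule 2 (pre-rhotic lowering): /u/ is a high vowel immediately before /r/, so it lowers to [o]. /turtoviwumduibit/ → tortoviwumduibit.
Rule 3 (nasal place assimilation): /m/ precedes the alveolar consonant /d/, so it assimilates in place to [n]. /tortoviwumduibit/ → tortoviwunduibit.
Rule 4 (final e-epenthesis): the form ends in the consonant /t/, so [e] is inserted word-finally. /tortoviwunduibit/ → tortoviwunduibite.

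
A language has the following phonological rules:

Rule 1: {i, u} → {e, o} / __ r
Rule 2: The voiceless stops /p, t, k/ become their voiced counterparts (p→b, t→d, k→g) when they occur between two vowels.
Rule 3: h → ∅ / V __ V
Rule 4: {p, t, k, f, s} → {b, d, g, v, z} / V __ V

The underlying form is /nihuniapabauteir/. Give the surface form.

Rule 1 (pre-rhotic lowering): /i/ is a high vowel immediately before /r/, so it lowers to [e]. /nihuniapabauteir/ → nihuniapabauteer.
Rule 2 (intervocalic voicing): /p/ is a voiceless stop between vowels /a/ and /a/, so it voices to [b]. /t/ is a voiceless stop between vowels /u/ and /e/, so it voices to [d]. /nihuniapabauteer/ → nihuniababaudeer.
Rule 3 (intervocalic h-deletion): /h/ occurs between vowels /i/ and /u/, so it deletes. /nihuniababaudeer/ → niuniababaudeer.
Rule 4 (intervocalic voicing): no segment meets the environment; /niuniababaudeer/ is unchanged.

niuniababaudeer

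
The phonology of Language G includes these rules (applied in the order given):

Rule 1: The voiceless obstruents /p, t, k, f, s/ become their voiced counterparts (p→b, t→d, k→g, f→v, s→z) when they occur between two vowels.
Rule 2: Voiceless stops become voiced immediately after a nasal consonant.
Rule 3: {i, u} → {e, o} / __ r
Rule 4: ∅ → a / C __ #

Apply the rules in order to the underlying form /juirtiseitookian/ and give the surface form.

juertizeidoogiana

Rule 1 (intervocalic voicing): /s/ is a voiceless obstruent between vowels /i/ and /e/, so it voices to [z]. /t/ is a voiceless obstruent between vowels /i/ and /o/, so it voices to [d]. /k/ is a voiceless obstruent between vowels /o/ and /i/, so it voices to [g]. /juirtiseitookian/ → juirtizeidoogian.
Rule 2 (post-nasal voicing): no segment meets the environment; /juirtizeidoogian/ is unchanged.
Rule 3 (pre-rhotic lowering): /i/ is a high vowel immediately before /r/, so it lowers to [e]. /juirtizeidoogian/ → juertizeidoogian.
Rule 4 (final a-epenthesis): the form ends in the consonant /n/, so [a] is inserted word-finally. /juertizeidoogian/ → juertizeidoogiana.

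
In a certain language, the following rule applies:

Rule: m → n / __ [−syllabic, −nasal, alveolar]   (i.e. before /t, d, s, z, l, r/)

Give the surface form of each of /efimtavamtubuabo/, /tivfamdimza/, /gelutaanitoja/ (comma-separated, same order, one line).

/efimtavamtubuabo/: /m/ precedes the alveolar consonant /t/, so it assimilates in place to [n]. /m/ precedes the alveolar consonant /t/, so it assimilates in place to [n]. → [efintavantubuabo].
/tivfamdimza/: /m/ precedes the alveolar consonant /d/, so it assimilates in place to [n]. /m/ precedes the alveolar consonant /z/, so it assimilates in place to [n]. → [tivfandinza].
/gelutaanitoja/: the rule's environment is not met; surfaces unchanged as [gelutaanitoja].

efintavantubuabo, tivfandinza, gelutaanitoja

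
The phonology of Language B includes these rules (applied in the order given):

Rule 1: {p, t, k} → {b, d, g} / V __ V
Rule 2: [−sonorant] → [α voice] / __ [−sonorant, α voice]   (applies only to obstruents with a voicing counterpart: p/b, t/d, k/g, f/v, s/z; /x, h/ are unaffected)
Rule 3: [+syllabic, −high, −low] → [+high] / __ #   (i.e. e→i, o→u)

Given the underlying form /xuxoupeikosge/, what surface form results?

xuxoubeigozgi

Rule 1 (intervocalic voicing): /p/ is a voiceless stop between vowels /u/ and /e/, so it voices to [b]. /k/ is a voiceless stop between vowels /i/ and /o/, so it voices to [g]. /xuxoupeikosge/ → xuxoubeigosge.
Rule 2 (regressive voicing assimilation): /s/ precedes the voiced obstruent /g/, so it voices to [z] by assimilation. /xuxoubeigosge/ → xuxoubeigozge.
Rule 3 (final vowel raising): /e/ is a mid vowel in word-final position, so it raises to [i]. /xuxoubeigozge/ → xuxoubeigozgi.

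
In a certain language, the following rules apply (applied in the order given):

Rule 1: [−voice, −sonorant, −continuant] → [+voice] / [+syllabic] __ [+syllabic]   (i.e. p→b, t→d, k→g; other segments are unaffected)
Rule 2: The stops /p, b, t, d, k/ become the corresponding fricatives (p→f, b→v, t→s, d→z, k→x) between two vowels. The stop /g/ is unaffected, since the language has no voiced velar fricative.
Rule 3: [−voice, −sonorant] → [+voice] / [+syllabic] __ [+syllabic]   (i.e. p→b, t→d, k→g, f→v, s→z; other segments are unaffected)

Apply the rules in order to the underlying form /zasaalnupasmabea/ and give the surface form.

Rule 1 (intervocalic voicing): /p/ is a voiceless stop between vowels /u/ and /a/, so it voices to [b]. /zasaalnupasmabea/ → zasaalnubasmabea.
Rule 2 (intervocalic spirantization): /b/ is a stop between vowels /u/ and /a/, so it spirantizes to the fricative [v]. /b/ is a stop between vowels /a/ and /e/, so it spirantizes to the fricative [v]. /zasaalnubasmabea/ → zasaalnuvasmavea.
Rule 3 (intervocalic voicing): /s/ is a voiceless obstruent between vowels /a/ and /a/, so it voices to [z]. /zasaalnuvasmavea/ → zazaalnuvasmavea.

zazaalnuvasmavea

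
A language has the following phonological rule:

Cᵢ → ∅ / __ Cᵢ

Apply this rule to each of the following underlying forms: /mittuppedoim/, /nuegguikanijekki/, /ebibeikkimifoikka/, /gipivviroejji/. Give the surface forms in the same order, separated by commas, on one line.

mitupedoim, nueguikanijeki, ebibeikimifoika, gipiviroeji

/mittuppedoim/: /tt/ is a geminate; the first /t/ deletes. /pp/ is a geminate; the first /p/ deletes. → [mitupedoim].
/nuegguikanijekki/: /gg/ is a geminate; the first /g/ deletes. /kk/ is a geminate; the first /k/ deletes. → [nueguikanijeki].
/ebibeikkimifoikka/: /kk/ is a geminate; the first /k/ deletes. /kk/ is a geminate; the first /k/ deletes. → [ebibeikimifoika].
/gipivviroejji/: /vv/ is a geminate; the first /v/ deletes. /jj/ is a geminate; the first /j/ deletes. → [gipiviroeji].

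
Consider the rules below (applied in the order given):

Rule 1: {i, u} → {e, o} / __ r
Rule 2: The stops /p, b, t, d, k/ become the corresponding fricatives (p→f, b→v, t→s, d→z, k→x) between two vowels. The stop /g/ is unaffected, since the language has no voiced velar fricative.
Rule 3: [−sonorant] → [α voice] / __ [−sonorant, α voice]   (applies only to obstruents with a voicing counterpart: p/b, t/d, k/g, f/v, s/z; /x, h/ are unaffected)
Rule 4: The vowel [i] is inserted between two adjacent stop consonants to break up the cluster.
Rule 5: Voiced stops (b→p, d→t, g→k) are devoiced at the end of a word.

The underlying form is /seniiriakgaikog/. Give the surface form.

senieriagigaixok

Rule 1 (pre-rhotic lowering): /i/ is a high vowel immediately before /r/, so it lowers to [e]. /seniiriakgaikog/ → senieriakgaikog.
Rule 2 (intervocalic spirantization): /k/ is a stop between vowels /i/ and /o/, so it spirantizes to the fricative [x]. /senieriakgaikog/ → senieriakgaixog.
Rule 3 (regressive voicing assimilation): /k/ precedes the voiced obstruent /g/, so it voices to [g] by assimilation. /senieriakgaixog/ → senieriaggaixog.
Rule 4 (stop-cluster i-epenthesis): /g/ and /g/ form a stop–stop cluster, so [i] is inserted between them. /senieriaggaixog/ → senieriagigaixog.
Rule 5 (final devoicing): /g/ is a voiced stop in word-final position, so it devoices to [k]. /senieriagigaixog/ → senieriagigaixok.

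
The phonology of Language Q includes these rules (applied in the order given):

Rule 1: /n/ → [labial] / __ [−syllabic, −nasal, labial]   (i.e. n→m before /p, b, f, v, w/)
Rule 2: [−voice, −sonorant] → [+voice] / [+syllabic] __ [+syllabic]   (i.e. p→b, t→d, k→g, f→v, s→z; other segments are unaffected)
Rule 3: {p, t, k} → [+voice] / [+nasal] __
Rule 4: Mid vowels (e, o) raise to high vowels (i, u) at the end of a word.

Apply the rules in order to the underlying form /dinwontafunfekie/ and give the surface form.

dimwondavumfegii

Rule 1 (nasal place assimilation): /n/ precedes the labial consonant /w/, so it assimilates in place to [m]. /n/ precedes the labial consonant /f/, so it assimilates in place to [m]. /dinwontafunfekie/ → dimwontafumfekie.
Rule 2 (intervocalic voicing): /f/ is a voiceless obstruent between vowels /a/ and /u/, so it voices to [v]. /k/ is a voiceless obstruent between vowels /e/ and /i/, so it voices to [g]. /dimwontafumfekie/ → dimwontavumfegie.
Rule 3 (post-nasal voicing): /t/ is a voiceless stop immediately after the nasal /n/, so it voices to [d]. /dimwontavumfegie/ → dimwondavumfegie.
Rule 4 (final vowel raising): /e/ is a mid vowel in word-final position, so it raises to [i]. /dimwondavumfegie/ → dimwondavumfegii.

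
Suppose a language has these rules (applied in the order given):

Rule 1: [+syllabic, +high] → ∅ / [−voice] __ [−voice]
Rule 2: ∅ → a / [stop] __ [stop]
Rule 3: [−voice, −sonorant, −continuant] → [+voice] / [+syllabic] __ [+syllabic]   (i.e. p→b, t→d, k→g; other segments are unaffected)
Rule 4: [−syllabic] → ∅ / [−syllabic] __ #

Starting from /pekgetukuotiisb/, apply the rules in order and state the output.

pegagedaguodiis

Rule 1 (high vowel syncope): /u/ is a high vowel flanked by voiceless consonants /t/ and /k/, so it deletes. /pekgetukuotiisb/ → pekgetkuotiisb.
Rule 2 (stop-cluster a-epenthesis): /k/ and /g/ form a stop–stop cluster, so [a] is inserted between them. /t/ and /k/ form a stop–stop cluster, so [a] is inserted between them. /pekgetkuotiisb/ → pekagetakuotiisb.
Rule 3 (intervocalic voicing): /k/ is a voiceless stop between vowels /e/ and /a/, so it voices to [g]. /t/ is a voiceless stop between vowels /e/ and /a/, so it voices to [d]. /k/ is a voiceless stop between vowels /a/ and /u/, so it voices to [g]. /t/ is a voiceless stop between vowels /o/ and /i/, so it voices to [d]. /pekagetakuotiisb/ → pegagedaguodiisb.
Rule 4 (final cluster simplification): /b/ is the second consonant of a word-final cluster /sb/, so it deletes. /pegagedaguodiisb/ → pegagedaguodiis.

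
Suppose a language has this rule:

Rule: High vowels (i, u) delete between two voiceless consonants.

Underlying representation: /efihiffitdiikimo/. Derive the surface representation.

efhfftdiikimo

/i/ is a high vowel flanked by voiceless consonants /f/ and /h/, so it deletes.
/i/ is a high vowel flanked by voiceless consonants /h/ and /f/, so it deletes.
/i/ is a high vowel flanked by voiceless consonants /f/ and /t/, so it deletes.
The other instances of /i/ do not occur in the required environment and remain unchanged.
Surface form: [efhfftdiikimo].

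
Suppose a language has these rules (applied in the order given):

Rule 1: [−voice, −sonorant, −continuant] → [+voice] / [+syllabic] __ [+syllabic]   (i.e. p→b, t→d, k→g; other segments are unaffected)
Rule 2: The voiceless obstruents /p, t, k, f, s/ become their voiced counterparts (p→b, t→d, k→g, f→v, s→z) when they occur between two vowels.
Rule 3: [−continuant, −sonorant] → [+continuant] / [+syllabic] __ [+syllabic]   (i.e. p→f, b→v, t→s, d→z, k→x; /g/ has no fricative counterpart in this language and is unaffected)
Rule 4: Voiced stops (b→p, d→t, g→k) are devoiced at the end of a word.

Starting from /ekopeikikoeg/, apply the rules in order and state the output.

Rule 1 (intervocalic voicing): /k/ is a voiceless stop between vowels /e/ and /o/, so it voices to [g]. /p/ is a voiceless stop between vowels /o/ and /e/, so it voices to [b]. /k/ is a voiceless stop between vowels /i/ and /i/, so it voices to [g]. /k/ is a voiceless stop between vowels /i/ and /o/, so it voices to [g]. /ekopeikikoeg/ → egobeigigoeg.
Rule 2 (intervocalic voicing): no segment meets the environment; /egobeigigoeg/ is unchanged.
Rule 3 (intervocalic spirantization): /b/ is a stop between vowels /o/ and /e/, so it spirantizes to the fricative [v]. /egobeigigoeg/ → egoveigigoeg.
Rule 4 (final devoicing): /g/ is a voiced stop in word-final position, so it devoices to [k]. /egoveigigoeg/ → egoveigigoek.

egoveigigoek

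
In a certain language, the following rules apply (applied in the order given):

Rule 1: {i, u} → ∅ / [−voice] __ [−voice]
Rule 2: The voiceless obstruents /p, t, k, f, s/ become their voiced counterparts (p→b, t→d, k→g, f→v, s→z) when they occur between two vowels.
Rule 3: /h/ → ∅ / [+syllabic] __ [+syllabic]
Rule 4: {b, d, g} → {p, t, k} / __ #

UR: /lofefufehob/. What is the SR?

Rule 1 (high vowel syncope): /u/ is a high vowel flanked by voiceless consonants /f/ and /f/, so it deletes. /lofefufehob/ → lofeffehob.
Rule 2 (intervocalic voicing): /f/ is a voiceless obstruent between vowels /o/ and /e/, so it voices to [v]. /lofeffehob/ → loveffehob.
Rule 3 (intervocalic h-deletion): /h/ occurs between vowels /e/ and /o/, so it deletes. /loveffehob/ → loveffeob.
Rule 4 (final devoicing): /b/ is a voiced stop in word-final position, so it devoices to [p]. /loveffeob/ → loveffeop.

loveffeop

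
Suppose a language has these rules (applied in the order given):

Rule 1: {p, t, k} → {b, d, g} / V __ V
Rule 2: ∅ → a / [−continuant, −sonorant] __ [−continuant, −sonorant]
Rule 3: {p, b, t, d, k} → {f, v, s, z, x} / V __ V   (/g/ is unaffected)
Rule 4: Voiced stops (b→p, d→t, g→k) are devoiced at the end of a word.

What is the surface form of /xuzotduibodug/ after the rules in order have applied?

Rule 1 (intervocalic voicing): no segment meets the environment; /xuzotduibodug/ is unchanged.
Rule 2 (stop-cluster a-epenthesis): /t/ and /d/ form a stop–stop cluster, so [a] is inserted between them. /xuzotduibodug/ → xuzotaduibodug.
Rule 3 (intervocalic spirantization): /t/ is a stop between vowels /o/ and /a/, so it spirantizes to the fricative [s]. /d/ is a stop between vowels /a/ and /u/, so it spirantizes to the fricative [z]. /b/ is a stop between vowels /i/ and /o/, so it spirantizes to the fricative [v]. /d/ is a stop between vowels /o/ and /u/, so it spirantizes to the fricative [z]. /xuzotaduibodug/ → xuzosazuivozug.
Rule 4 (final devoicing): /g/ is a voiced stop in word-final position, so it devoices to [k]. /xuzosazuivozug/ → xuzosazuivozuk.

xuzosazuivozuk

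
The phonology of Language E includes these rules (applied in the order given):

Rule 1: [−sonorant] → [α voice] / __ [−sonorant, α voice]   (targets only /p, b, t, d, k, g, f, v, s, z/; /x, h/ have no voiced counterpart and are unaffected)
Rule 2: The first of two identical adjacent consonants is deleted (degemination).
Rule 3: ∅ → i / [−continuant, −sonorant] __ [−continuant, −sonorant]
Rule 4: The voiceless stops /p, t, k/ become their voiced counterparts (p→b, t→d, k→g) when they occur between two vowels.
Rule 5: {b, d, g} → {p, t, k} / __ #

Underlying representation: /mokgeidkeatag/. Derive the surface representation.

Rule 1 (regressive voicing assimilation): /k/ precedes the voiced obstruent /g/, so it voices to [g] by assimilation. /d/ precedes the voiceless obstruent /k/, so it devoices to [t] by assimilation. /mokgeidkeatag/ → moggeitkeatag.
Rule 2 (degemination): /gg/ is a geminate; the first /g/ deletes. /moggeitkeatag/ → mogeitkeatag.
Rule 3 (stop-cluster i-epenthesis): /t/ and /k/ form a stop–stop cluster, so [i] is inserted between them. /mogeitkeatag/ → mogeitikeatag.
Rule 4 (intervocalic voicing): /t/ is a voiceless stop between vowels /i/ and /i/, so it voices to [d]. /k/ is a voiceless stop between vowels /i/ and /e/, so it voices to [g]. /t/ is a voiceless stop between vowels /a/ and /a/, so it voices to [d]. /mogeitikeatag/ → mogeidigeadag.
Rule 5 (final devoicing): /g/ is a voiced stop in word-final position, so it devoices to [k]. /mogeidigeadag/ → mogeidigeadak.

mogeidigeadak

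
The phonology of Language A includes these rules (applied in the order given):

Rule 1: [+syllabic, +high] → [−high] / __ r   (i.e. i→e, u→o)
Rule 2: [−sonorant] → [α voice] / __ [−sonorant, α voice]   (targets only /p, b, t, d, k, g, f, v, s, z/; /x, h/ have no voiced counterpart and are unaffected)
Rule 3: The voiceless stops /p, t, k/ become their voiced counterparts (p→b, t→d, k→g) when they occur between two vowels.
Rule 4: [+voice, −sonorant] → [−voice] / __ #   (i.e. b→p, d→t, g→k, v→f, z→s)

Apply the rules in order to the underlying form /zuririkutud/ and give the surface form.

Rule 1 (pre-rhotic lowering): /u/ is a high vowel immediately before /r/, so it lowers to [o]. /i/ is a high vowel immediately before /r/, so it lowers to [e]. /zuririkutud/ → zorerikutud.
Rule 2 (regressive voicing assimilation): no segment meets the environment; /zorerikutud/ is unchanged.
Rule 3 (intervocalic voicing): /k/ is a voiceless stop between vowels /i/ and /u/, so it voices to [g]. /t/ is a voiceless stop between vowels /u/ and /u/, so it voices to [d]. /zorerikutud/ → zorerigudud.
Rule 4 (final devoicing): /d/ is a voiced obstruent in word-final position, so it devoices to [t]. /zorerigudud/ → zorerigudut.

zorerigudut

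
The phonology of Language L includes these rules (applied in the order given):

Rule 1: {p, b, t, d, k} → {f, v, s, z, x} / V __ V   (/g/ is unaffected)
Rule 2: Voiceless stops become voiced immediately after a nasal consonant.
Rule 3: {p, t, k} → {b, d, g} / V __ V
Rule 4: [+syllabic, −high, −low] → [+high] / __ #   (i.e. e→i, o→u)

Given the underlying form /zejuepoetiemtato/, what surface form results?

Rule 1 (intervocalic spirantization): /p/ is a stop between vowels /e/ and /o/, so it spirantizes to the fricative [f]. /t/ is a stop between vowels /e/ and /i/, so it spirantizes to the fricative [s]. /t/ is a stop between vowels /a/ and /o/, so it spirantizes to the fricative [s]. /zejuepoetiemtato/ → zejuefoesiemtaso.
Rule 2 (post-nasal voicing): /t/ is a voiceless stop immediately after the nasal /m/, so it voices to [d]. /zejuefoesiemtaso/ → zejuefoesiemdaso.
Rule 3 (intervocalic voicing): no segment meets the environment; /zejuefoesiemdaso/ is unchanged.
Rule 4 (final vowel raising): /o/ is a mid vowel in word-final position, so it raises to [u]. /zejuefoesiemdaso/ → zejuefoesiemdasu.

zejuefoesiemdasu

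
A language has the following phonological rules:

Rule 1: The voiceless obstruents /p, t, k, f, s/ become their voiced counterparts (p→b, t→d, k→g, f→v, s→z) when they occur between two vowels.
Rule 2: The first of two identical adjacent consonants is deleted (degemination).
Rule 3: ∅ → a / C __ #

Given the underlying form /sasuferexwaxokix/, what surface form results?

Rule 1 (intervocalic voicing): /s/ is a voiceless obstruent between vowels /a/ and /u/, so it voices to [z]. /f/ is a voiceless obstruent between vowels /u/ and /e/, so it voices to [v]. /k/ is a voiceless obstruent between vowels /o/ and /i/, so it voices to [g]. /sasuferexwaxokix/ → sazuverexwaxogix.
Rule 2 (degemination): no segment meets the environment; /sazuverexwaxogix/ is unchanged.
Rule 3 (final a-epenthesis): the form ends in the consonant /x/, so [a] is inserted word-finally. /sazuverexwaxogix/ → sazuverexwaxogixa.

sazuverexwaxogixa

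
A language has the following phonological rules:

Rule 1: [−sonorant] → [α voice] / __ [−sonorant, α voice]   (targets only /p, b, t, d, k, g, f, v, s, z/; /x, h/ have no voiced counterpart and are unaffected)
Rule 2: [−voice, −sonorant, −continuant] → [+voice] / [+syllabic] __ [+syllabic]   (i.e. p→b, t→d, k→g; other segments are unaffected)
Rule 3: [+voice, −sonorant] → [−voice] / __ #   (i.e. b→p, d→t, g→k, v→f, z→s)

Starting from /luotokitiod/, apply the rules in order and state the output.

Rule 1 (regressive voicing assimilation): no segment meets the environment; /luotokitiod/ is unchanged.
Rule 2 (intervocalic voicing): /t/ is a voiceless stop between vowels /o/ and /o/, so it voices to [d]. /k/ is a voiceless stop between vowels /o/ and /i/, so it voices to [g]. /t/ is a voiceless stop between vowels /i/ and /i/, so it voices to [d]. /luotokitiod/ → luodogidiod.
Rule 3 (final devoicing): /d/ is a voiced obstruent in word-final position, so it devoices to [t]. /luodogidiod/ → luodogidiot.

luodogidiot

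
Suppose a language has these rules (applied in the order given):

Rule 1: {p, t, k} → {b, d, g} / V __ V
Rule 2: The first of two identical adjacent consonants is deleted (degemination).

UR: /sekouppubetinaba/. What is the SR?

Rule 1 (intervocalic voicing): /k/ is a voiceless stop between vowels /e/ and /o/, so it voices to [g]. /t/ is a voiceless stop between vowels /e/ and /i/, so it voices to [d]. /sekouppubetinaba/ → segouppubedinaba.
Rule 2 (degemination): /pp/ is a geminate; the first /p/ deletes. /segouppubedinaba/ → segoupubedinaba.

segoupubedinaba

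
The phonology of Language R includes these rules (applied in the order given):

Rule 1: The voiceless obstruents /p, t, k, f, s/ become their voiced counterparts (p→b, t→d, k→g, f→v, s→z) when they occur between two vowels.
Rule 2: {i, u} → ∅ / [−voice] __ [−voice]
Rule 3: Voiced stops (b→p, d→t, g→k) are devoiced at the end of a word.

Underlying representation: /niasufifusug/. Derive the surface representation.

Rule 1 (intervocalic voicing): /s/ is a voiceless obstruent between vowels /a/ and /u/, so it voices to [z]. /f/ is a voiceless obstruent between vowels /u/ and /i/, so it voices to [v]. /f/ is a voiceless obstruent between vowels /i/ and /u/, so it voices to [v]. /s/ is a voiceless obstruent between vowels /u/ and /u/, so it voices to [z]. /niasufifusug/ → niazuvivuzug.
Rule 2 (high vowel syncope): no segment meets the environment; /niazuvivuzug/ is unchanged.
Rule 3 (final devoicing): /g/ is a voiced stop in word-final position, so it devoices to [k]. /niazuvivuzug/ → niazuvivuzuk.

niazuvivuzuk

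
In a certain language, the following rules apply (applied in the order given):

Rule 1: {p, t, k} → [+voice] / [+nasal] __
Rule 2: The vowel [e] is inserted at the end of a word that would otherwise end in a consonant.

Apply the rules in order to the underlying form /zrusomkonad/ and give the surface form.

zrusomgonade

Rule 1 (post-nasal voicing): /k/ is a voiceless stop immediately after the nasal /m/, so it voices to [g]. /zrusomkonad/ → zrusomgonad.
Rule 2 (final e-epenthesis): the form ends in the consonant /d/, so [e] is inserted word-finally. /zrusomgonad/ → zrusomgonade.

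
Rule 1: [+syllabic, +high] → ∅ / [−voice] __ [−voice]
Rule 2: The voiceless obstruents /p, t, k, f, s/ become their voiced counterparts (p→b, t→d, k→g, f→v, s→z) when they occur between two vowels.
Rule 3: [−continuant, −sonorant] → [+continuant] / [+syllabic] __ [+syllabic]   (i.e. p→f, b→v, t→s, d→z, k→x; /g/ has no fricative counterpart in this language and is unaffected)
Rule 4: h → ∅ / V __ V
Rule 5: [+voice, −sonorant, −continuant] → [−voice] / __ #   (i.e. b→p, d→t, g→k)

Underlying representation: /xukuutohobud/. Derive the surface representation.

Rule 1 (high vowel syncope): /u/ is a high vowel flanked by voiceless consonants /x/ and /k/, so it deletes. /xukuutohobud/ → xkuutohobud.
Rule 2 (intervocalic voicing): /t/ is a voiceless obstruent between vowels /u/ and /o/, so it voices to [d]. /xkuutohobud/ → xkuudohobud.
Rule 3 (intervocalic spirantization): /d/ is a stop between vowels /u/ and /o/, so it spirantizes to the fricative [z]. /b/ is a stop between vowels /o/ and /u/, so it spirantizes to the fricative [v]. /xkuudohobud/ → xkuuzohovud.
Rule 4 (intervocalic h-deletion): /h/ occurs between vowels /o/ and /o/, so it deletes. /xkuuzohovud/ → xkuuzoovud.
Rule 5 (final devoicing): /d/ is a voiced stop in word-final position, so it devoices to [t]. /xkuuzoovud/ → xkuuzoovut.

xkuuzoovut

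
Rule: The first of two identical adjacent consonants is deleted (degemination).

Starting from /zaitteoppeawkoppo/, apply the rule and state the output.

zaiteopeawkopo

/tt/ is a geminate; the first /t/ deletes.
/pp/ is a geminate; the first /p/ deletes.
/pp/ is a geminate; the first /p/ deletes.
The other instances of /z/, /t/, /p/, /w/, /k/ do not occur in the required environment and remain unchanged.
Surface form: [zaiteopeawkopo].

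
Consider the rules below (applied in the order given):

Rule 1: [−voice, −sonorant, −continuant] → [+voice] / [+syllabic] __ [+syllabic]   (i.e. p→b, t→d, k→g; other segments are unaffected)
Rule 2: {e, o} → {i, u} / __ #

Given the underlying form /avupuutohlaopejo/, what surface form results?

avubuudohlaobeju

Rule 1 (intervocalic voicing): /p/ is a voiceless stop between vowels /u/ and /u/, so it voices to [b]. /t/ is a voiceless stop between vowels /u/ and /o/, so it voices to [d]. /p/ is a voiceless stop between vowels /o/ and /e/, so it voices to [b]. /avupuutohlaopejo/ → avubuudohlaobejo.
Rule 2 (final vowel raising): /o/ is a mid vowel in word-final position, so it raises to [u]. /avubuudohlaobejo/ → avubuudohlaobeju.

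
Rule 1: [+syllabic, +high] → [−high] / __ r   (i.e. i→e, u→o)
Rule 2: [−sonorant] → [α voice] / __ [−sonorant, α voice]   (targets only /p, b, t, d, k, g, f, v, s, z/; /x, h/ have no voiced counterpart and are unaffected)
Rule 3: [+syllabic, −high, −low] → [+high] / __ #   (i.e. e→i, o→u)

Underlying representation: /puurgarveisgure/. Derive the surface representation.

puorgarveizgori

Rule 1 (pre-rhotic lowering): /u/ is a high vowel immediately before /r/, so it lowers to [o]. /u/ is a high vowel immediately before /r/, so it lowers to [o]. /puurgarveisgure/ → puorgarveisgore.
Rule 2 (regressive voicing assimilation): /s/ precedes the voiced obstruent /g/, so it voices to [z] by assimilation. /puorgarveisgore/ → puorgarveizgore.
Rule 3 (final vowel raising): /e/ is a mid vowel in word-final position, so it raises to [i]. /puorgarveizgore/ → puorgarveizgori.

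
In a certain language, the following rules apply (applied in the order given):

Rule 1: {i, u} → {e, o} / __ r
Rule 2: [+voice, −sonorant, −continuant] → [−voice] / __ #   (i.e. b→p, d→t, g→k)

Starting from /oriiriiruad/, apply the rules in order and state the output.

orierieruat

Rule 1 (pre-rhotic lowering): /i/ is a high vowel immediately before /r/, so it lowers to [e]. /i/ is a high vowel immediately before /r/, so it lowers to [e]. /oriiriiruad/ → orierieruad.
Rule 2 (final devoicing): /d/ is a voiced stop in word-final position, so it devoices to [t]. /orierieruad/ → orierieruat.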